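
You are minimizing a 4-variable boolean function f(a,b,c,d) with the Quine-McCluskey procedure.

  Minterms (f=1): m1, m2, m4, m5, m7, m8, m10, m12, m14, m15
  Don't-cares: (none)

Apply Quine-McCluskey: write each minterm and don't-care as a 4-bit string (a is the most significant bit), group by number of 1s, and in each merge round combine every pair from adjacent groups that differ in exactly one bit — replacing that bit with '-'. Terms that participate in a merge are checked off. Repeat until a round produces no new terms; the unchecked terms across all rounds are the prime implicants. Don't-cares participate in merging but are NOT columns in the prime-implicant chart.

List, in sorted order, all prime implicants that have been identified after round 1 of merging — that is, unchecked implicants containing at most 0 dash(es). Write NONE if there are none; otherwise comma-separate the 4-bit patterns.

Round 0: 0001✓ 0010✓ 0100✓ 0101✓ 0111✓ 1000✓ 1010✓ 1100✓ 1110✓ 1111✓
Round 1: -010 -100 -111 0-01 01-1 010- 1-00✓ 1-10✓ 10-0✓ 11-0✓ 111-
Round 2: 1--0
PIs = {-010, -100, -111, 0-01, 01-1, 010-, 1--0, 111-}

NONE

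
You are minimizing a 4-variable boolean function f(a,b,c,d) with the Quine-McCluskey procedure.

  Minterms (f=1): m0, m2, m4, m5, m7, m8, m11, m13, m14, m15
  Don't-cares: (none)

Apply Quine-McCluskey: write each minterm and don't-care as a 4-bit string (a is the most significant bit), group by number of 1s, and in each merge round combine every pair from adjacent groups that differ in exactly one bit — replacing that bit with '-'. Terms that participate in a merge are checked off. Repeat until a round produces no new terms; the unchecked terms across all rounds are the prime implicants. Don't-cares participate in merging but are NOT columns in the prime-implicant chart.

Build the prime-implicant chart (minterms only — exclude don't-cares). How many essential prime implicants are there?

5

[col 0] 0000*, 0010*, 0100*, 0101*, 0111*, 1000*, 1011*, 1101*, 1110*, 1111*
[col 1] -000, -101*, -111*, 0-00, 00-0, 01-1*, 010-, 1-11, 11-1*, 111-
[col 2] -1-1
Prime implicants: -000, -1-1, 0-00, 00-0, 010-, 1-11, 111-
PI chart (minterm → PIs covering it):
  0 | -000,0-00,00-0
  2 | 00-0  (sole → essential)
  4 | 0-00,010-
  5 | -1-1,010-
  7 | -1-1  (sole → essential)
  8 | -000  (sole → essential)
  11 | 1-11  (sole → essential)
  13 | -1-1  (sole → essential)
  14 | 111-  (sole → essential)
  15 | -1-1,1-11,111-
Essential prime implicants: -000, -1-1, 00-0, 1-11, 111-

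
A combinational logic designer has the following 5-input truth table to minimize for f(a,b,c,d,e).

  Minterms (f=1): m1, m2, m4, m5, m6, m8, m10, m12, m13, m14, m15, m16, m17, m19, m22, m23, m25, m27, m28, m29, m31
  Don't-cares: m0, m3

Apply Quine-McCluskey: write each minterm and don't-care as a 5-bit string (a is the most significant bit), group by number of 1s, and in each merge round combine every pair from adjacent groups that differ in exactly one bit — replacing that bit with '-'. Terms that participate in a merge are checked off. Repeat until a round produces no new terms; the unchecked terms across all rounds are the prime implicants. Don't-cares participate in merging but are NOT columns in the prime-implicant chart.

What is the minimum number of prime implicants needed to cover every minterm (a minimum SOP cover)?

7

Round 0: 00000✓ 00001✓ 00010✓ 00011✓ 00100✓ 00101✓ 00110✓ 01000✓ 01010✓ 01100✓ 01101✓ 01110✓ 01111✓ 10000✓ 10001✓ 10011✓ 10110✓ 10111✓ 11001✓ 11011✓ 11100✓ 11101✓ 11111✓
Round 1: -0000✓ -0001✓ -0011✓ -0110 -1100✓ -1101✓ -1111✓ 0-000✓ 0-010✓ 0-100✓ 0-101✓ 0-110✓ 00-00✓ 00-01✓ 00-10✓ 000-0✓ 000-1✓ 0000-✓ 0001-✓ 001-0✓ 0010-✓ 01-00✓ 01-10✓ 010-0✓ 011-0✓ 011-1✓ 0110-✓ 0111-✓ 1-001✓ 1-011✓ 1-111✓ 10-11✓ 100-1✓ 1000-✓ 1011- 11-01✓ 11-11✓ 110-1✓ 111-1✓ 1110-✓
Round 2: -00-1 -000- -11-1 -110- 0--00✓ 0--10✓ 0-0-0✓ 0-1-0✓ 0-10- 00--0✓ 00-0- 000-- 01--0✓ 011-- 1--11 1-0-1 11--1
Round 3: 0---0
PIs = {-00-1, -000-, -0110, -11-1, -110-, 0---0, 0-10-, 00-0-, 000--, 011--, 1--11, 1-0-1, 1011-, 11--1}
Coverage chart:
  m1: -00-1,-000-,00-0-,000--
  m2: 0---0,000--
  m4: 0---0,0-10-,00-0-
  m5: 0-10-,00-0-
  m6: -0110,0---0
  m8: 0---0 ←essential
  m10: 0---0 ←essential
  m12: -110-,0---0,0-10-,011--
  m13: -11-1,-110-,0-10-,011--
  m14: 0---0,011--
  m15: -11-1,011--
  m16: -000- ←essential
  m17: -00-1,-000-,1-0-1
  m19: -00-1,1--11,1-0-1
  m22: -0110,1011-
  m23: 1--11,1011-
  m25: 1-0-1,11--1
  m27: 1--11,1-0-1,11--1
  m28: -110- ←essential
  m29: -11-1,-110-,11--1
  m31: -11-1,1--11,11--1
Essential: -000-, -110-, 0---0
Petrick residual → -11-1, 0-10-, 1-0-1, 1011-
Min cover (7 terms): b'c'd' + bce + bcd' + a'e' + a'cd' + ac'e + ab'cd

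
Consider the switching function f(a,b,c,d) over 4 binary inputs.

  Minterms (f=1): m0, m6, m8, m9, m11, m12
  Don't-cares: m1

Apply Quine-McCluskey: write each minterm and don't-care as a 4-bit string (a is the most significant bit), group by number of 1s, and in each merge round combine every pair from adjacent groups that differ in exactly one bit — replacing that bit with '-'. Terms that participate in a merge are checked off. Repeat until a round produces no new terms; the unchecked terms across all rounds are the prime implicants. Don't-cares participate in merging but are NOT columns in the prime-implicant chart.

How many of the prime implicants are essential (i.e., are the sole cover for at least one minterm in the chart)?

4

Round 0: 0000✓ 0001✓ 0110 1000✓ 1001✓ 1011✓ 1100✓
Round 1: -000✓ -001✓ 000-✓ 1-00 10-1 100-✓
Round 2: -00-
PIs = {-00-, 0110, 1-00, 10-1}
Coverage chart:
  m0: -00- ←essential
  m6: 0110 ←essential
  m8: -00-,1-00
  m9: -00-,10-1
  m11: 10-1 ←essential
  m12: 1-00 ←essential
Essential: -00-, 0110, 1-00, 10-1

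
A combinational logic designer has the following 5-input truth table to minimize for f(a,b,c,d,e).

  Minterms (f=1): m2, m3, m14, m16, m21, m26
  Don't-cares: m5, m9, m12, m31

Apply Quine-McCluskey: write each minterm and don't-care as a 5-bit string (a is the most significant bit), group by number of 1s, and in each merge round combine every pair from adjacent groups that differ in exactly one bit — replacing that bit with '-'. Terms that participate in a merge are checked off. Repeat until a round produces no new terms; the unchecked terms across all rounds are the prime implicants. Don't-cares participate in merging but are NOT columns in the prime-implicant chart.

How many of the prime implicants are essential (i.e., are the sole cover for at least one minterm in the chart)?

Round 0: 00010✓ 00011✓ 00101✓ 01001 01100✓ 01110✓ 10000 10101✓ 11010 11111
Round 1: -0101 0001- 011-0
PIs = {-0101, 0001-, 01001, 011-0, 10000, 11010, 11111}
Coverage chart:
  m2: 0001- ←essential
  m3: 0001- ←essential
  m14: 011-0 ←essential
  m16: 10000 ←essential
  m21: -0101 ←essential
  m26: 11010 ←essential
Essential: -0101, 0001-, 011-0, 10000, 11010

5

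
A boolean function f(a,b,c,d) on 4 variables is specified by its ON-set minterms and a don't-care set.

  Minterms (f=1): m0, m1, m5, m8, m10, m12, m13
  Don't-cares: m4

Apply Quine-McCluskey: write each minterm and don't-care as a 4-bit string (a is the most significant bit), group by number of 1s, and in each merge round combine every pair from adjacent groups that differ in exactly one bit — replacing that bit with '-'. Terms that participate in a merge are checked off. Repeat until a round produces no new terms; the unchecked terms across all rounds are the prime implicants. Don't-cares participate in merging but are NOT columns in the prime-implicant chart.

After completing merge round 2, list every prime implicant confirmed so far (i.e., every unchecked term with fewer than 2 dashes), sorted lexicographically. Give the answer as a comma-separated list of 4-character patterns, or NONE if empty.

10-0

size-2^0 implicants → 0000(✓)  0001(✓)  0100(✓)  0101(✓)  1000(✓)  1010(✓)  1100(✓)  1101(✓)
size-2^1 implicants → -000(✓)  -100(✓)  -101(✓)  0-00(✓)  0-01(✓)  000-(✓)  010-(✓)  1-00(✓)  10-0  110-(✓)
size-2^2 implicants → --00  -10-  0-0-
Unchecked terms (primes): --00, -10-, 0-0-, 10-0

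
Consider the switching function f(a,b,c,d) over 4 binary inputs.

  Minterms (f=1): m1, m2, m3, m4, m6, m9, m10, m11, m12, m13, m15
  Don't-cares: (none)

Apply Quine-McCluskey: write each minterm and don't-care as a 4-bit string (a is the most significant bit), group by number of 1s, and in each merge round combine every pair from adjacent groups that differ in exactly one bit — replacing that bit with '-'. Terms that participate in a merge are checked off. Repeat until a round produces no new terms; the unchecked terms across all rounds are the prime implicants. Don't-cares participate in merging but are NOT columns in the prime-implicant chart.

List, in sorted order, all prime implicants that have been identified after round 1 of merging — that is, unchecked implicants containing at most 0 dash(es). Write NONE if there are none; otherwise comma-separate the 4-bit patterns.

NONE

Round 0: 0001✓ 0010✓ 0011✓ 0100✓ 0110✓ 1001✓ 1010✓ 1011✓ 1100✓ 1101✓ 1111✓
Round 1: -001✓ -010✓ -011✓ -100 0-10 00-1✓ 001-✓ 01-0 1-01✓ 1-11✓ 10-1✓ 101-✓ 11-1✓ 110-
Round 2: -0-1 -01- 1--1
PIs = {-0-1, -01-, -100, 0-10, 01-0, 1--1, 110-}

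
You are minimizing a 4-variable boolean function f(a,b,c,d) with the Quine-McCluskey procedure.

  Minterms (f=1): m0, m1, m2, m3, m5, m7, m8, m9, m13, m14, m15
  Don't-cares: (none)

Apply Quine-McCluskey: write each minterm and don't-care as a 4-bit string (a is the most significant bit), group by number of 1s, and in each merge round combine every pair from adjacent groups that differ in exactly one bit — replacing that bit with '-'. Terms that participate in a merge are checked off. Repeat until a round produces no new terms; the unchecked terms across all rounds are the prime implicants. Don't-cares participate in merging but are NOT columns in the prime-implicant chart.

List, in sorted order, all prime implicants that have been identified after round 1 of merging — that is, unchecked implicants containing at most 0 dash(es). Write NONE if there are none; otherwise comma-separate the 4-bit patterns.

NONE

[col 0] 0000*, 0001*, 0010*, 0011*, 0101*, 0111*, 1000*, 1001*, 1101*, 1110*, 1111*
[col 1] -000*, -001*, -101*, -111*, 0-01*, 0-11*, 00-0*, 00-1*, 000-*, 001-*, 01-1*, 1-01*, 100-*, 11-1*, 111-
[col 2] --01, -00-, -1-1, 0--1, 00--
Prime implicants: --01, -00-, -1-1, 0--1, 00--, 111-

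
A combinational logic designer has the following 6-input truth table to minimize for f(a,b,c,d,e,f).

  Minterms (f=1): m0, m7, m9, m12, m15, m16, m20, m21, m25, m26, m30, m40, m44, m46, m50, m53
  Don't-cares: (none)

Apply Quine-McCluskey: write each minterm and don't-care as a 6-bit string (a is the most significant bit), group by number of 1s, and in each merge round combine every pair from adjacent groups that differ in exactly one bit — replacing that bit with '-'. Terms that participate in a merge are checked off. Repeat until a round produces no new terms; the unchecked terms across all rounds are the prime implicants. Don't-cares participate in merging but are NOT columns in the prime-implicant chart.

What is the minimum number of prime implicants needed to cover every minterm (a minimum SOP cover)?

10

size-2^0 implicants → 000000(✓)  000111(✓)  001001(✓)  001100(✓)  001111(✓)  010000(✓)  010100(✓)  010101(✓)  011001(✓)  011010(✓)  011110(✓)  101000(✓)  101100(✓)  101110(✓)  110010  110101(✓)
size-2^1 implicants → -01100  -10101  0-0000  0-1001  00-111  010-00  01010-  011-10  101-00  1011-0
Unchecked terms (primes): -01100, -10101, 0-0000, 0-1001, 00-111, 010-00, 01010-, 011-10, 101-00, 1011-0, 110010
Minterm coverage:
  m0 ⊆ 0-0000 [E]
  m7 ⊆ 00-111 [E]
  m9 ⊆ 0-1001 [E]
  m12 ⊆ -01100 [E]
  m15 ⊆ 00-111 [E]
  m16 ⊆ 0-0000,010-00
  m20 ⊆ 010-00,01010-
  m21 ⊆ -10101,01010-
  m25 ⊆ 0-1001 [E]
  m26 ⊆ 011-10 [E]
  m30 ⊆ 011-10 [E]
  m40 ⊆ 101-00 [E]
  m44 ⊆ -01100,101-00,1011-0
  m46 ⊆ 1011-0 [E]
  m50 ⊆ 110010 [E]
  m53 ⊆ -10101 [E]
E = {-01100, -10101, 0-0000, 0-1001, 00-111, 011-10, 101-00, 1011-0, 110010}
Petrick residual → 010-00
Cover = b'cde'f' + bc'de'f + a'c'd'e'f' + a'cd'e'f + a'b'def + a'bc'e'f' + a'bcef' + ab'ce'f' + ab'cdf' + abc'd'ef'  |cover|=10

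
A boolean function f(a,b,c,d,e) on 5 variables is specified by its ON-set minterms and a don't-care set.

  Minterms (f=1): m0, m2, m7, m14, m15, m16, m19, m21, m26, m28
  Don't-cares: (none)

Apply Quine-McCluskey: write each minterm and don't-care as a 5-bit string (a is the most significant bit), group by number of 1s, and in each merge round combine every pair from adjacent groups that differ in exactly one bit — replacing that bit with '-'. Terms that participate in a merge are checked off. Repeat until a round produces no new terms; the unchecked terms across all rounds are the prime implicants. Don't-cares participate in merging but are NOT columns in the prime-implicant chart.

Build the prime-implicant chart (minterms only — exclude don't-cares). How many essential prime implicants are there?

[col 0] 00000*, 00010*, 00111*, 01110*, 01111*, 10000*, 10011, 10101, 11010, 11100
[col 1] -0000, 0-111, 000-0, 0111-
Prime implicants: -0000, 0-111, 000-0, 0111-, 10011, 10101, 11010, 11100
PI chart (minterm → PIs covering it):
  0 | -0000,000-0
  2 | 000-0  (sole → essential)
  7 | 0-111  (sole → essential)
  14 | 0111-  (sole → essential)
  15 | 0-111,0111-
  16 | -0000  (sole → essential)
  19 | 10011  (sole → essential)
  21 | 10101  (sole → essential)
  26 | 11010  (sole → essential)
  28 | 11100  (sole → essential)
Essential prime implicants: -0000, 0-111, 000-0, 0111-, 10011, 10101, 11010, 11100

8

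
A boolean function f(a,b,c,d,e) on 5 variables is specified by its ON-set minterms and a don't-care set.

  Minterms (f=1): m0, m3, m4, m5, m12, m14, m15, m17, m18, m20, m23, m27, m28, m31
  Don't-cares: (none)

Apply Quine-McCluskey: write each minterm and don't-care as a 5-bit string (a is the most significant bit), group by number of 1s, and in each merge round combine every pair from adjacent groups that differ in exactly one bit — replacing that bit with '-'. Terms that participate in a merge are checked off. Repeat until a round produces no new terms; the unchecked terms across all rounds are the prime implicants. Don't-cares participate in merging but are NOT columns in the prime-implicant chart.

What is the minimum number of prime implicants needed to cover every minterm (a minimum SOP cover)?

9

Round 0: 00000✓ 00011 00100✓ 00101✓ 01100✓ 01110✓ 01111✓ 10001 10010 10100✓ 10111✓ 11011✓ 11100✓ 11111✓
Round 1: -0100✓ -1100✓ -1111 0-100✓ 00-00 0010- 011-0 0111- 1-100✓ 1-111 11-11
Round 2: --100
PIs = {--100, -1111, 00-00, 00011, 0010-, 011-0, 0111-, 1-111, 10001, 10010, 11-11}
Coverage chart:
  m0: 00-00 ←essential
  m3: 00011 ←essential
  m4: --100,00-00,0010-
  m5: 0010- ←essential
  m12: --100,011-0
  m14: 011-0,0111-
  m15: -1111,0111-
  m17: 10001 ←essential
  m18: 10010 ←essential
  m20: --100 ←essential
  m23: 1-111 ←essential
  m27: 11-11 ←essential
  m28: --100 ←essential
  m31: -1111,1-111,11-11
Essential: --100, 00-00, 00011, 0010-, 1-111, 10001, 10010, 11-11
Petrick residual → 0111-
Min cover (9 terms): cd'e' + a'b'd'e' + a'b'c'de + a'b'cd' + a'bcd + acde + ab'c'd'e + ab'c'de' + abde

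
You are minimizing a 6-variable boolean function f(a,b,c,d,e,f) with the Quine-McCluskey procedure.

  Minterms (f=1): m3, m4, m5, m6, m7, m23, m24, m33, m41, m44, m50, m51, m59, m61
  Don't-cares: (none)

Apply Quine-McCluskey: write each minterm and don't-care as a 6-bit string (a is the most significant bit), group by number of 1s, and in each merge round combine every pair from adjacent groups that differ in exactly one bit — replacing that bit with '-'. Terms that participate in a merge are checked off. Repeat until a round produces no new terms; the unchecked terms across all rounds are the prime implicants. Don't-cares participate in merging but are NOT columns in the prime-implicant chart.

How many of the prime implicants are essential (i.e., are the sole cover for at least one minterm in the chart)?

size-2^0 implicants → 000011(✓)  000100(✓)  000101(✓)  000110(✓)  000111(✓)  010111(✓)  011000  100001(✓)  101001(✓)  101100  110010(✓)  110011(✓)  111011(✓)  111101
size-2^1 implicants → 0-0111  000-11  0001-0(✓)  0001-1(✓)  00010-(✓)  00011-(✓)  10-001  11-011  11001-
size-2^2 implicants → 0001--
Unchecked terms (primes): 0-0111, 000-11, 0001--, 011000, 10-001, 101100, 11-011, 11001-, 111101
Minterm coverage:
  m3 ⊆ 000-11 [E]
  m4 ⊆ 0001-- [E]
  m5 ⊆ 0001-- [E]
  m6 ⊆ 0001-- [E]
  m7 ⊆ 0-0111,000-11,0001--
  m23 ⊆ 0-0111 [E]
  m24 ⊆ 011000 [E]
  m33 ⊆ 10-001 [E]
  m41 ⊆ 10-001 [E]
  m44 ⊆ 101100 [E]
  m50 ⊆ 11001- [E]
  m51 ⊆ 11-011,11001-
  m59 ⊆ 11-011 [E]
  m61 ⊆ 111101 [E]
E = {0-0111, 000-11, 0001--, 011000, 10-001, 101100, 11-011, 11001-, 111101}

9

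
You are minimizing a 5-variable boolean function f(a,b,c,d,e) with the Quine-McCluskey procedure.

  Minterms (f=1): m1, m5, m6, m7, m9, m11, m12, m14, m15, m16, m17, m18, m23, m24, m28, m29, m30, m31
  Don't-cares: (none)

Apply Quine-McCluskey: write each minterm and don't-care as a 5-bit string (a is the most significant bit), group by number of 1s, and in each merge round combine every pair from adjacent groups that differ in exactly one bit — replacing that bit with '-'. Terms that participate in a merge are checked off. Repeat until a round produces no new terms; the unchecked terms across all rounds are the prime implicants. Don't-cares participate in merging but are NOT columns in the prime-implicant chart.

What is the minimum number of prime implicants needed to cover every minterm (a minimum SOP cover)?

9

size-2^0 implicants → 00001(✓)  00101(✓)  00110(✓)  00111(✓)  01001(✓)  01011(✓)  01100(✓)  01110(✓)  01111(✓)  10000(✓)  10001(✓)  10010(✓)  10111(✓)  11000(✓)  11100(✓)  11101(✓)  11110(✓)  11111(✓)
size-2^1 implicants → -0001  -0111(✓)  -1100(✓)  -1110(✓)  -1111(✓)  0-001  0-110(✓)  0-111(✓)  00-01  001-1  0011-(✓)  01-11  010-1  011-0(✓)  0111-(✓)  1-000  1-111(✓)  100-0  1000-  11-00  111-0(✓)  111-1(✓)  1110-(✓)  1111-(✓)
size-2^2 implicants → --111  -11-0  -111-  0-11-  111--
Unchecked terms (primes): --111, -0001, -11-0, -111-, 0-001, 0-11-, 00-01, 001-1, 01-11, 010-1, 1-000, 100-0, 1000-, 11-00, 111--
Minterm coverage:
  m1 ⊆ -0001,0-001,00-01
  m5 ⊆ 00-01,001-1
  m6 ⊆ 0-11- [E]
  m7 ⊆ --111,0-11-,001-1
  m9 ⊆ 0-001,010-1
  m11 ⊆ 01-11,010-1
  m12 ⊆ -11-0 [E]
  m14 ⊆ -11-0,-111-,0-11-
  m15 ⊆ --111,-111-,0-11-,01-11
  m16 ⊆ 1-000,100-0,1000-
  m17 ⊆ -0001,1000-
  m18 ⊆ 100-0 [E]
  m23 ⊆ --111 [E]
  m24 ⊆ 1-000,11-00
  m28 ⊆ -11-0,11-00,111--
  m29 ⊆ 111-- [E]
  m30 ⊆ -11-0,-111-,111--
  m31 ⊆ --111,-111-,111--
E = {--111, -11-0, 0-11-, 100-0, 111--}
Petrick residual → -0001, 00-01, 010-1, 1-000
Cover = cde + b'c'd'e + bce' + a'cd + a'b'd'e + a'bc'e + ac'd'e' + ab'c'e' + abc  |cover|=9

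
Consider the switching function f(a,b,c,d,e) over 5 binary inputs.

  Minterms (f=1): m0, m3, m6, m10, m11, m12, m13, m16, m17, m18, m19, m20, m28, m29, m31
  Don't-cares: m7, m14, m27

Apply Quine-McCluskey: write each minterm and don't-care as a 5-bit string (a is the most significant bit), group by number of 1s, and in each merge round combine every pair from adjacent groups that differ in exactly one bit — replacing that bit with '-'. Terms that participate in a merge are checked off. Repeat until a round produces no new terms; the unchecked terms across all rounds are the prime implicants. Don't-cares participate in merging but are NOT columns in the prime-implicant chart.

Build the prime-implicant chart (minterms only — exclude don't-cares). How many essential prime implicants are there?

Round 0: 00000✓ 00011✓ 00110✓ 00111✓ 01010✓ 01011✓ 01100✓ 01101✓ 01110✓ 10000✓ 10001✓ 10010✓ 10011✓ 10100✓ 11011✓ 11100✓ 11101✓ 11111✓
Round 1: -0000 -0011✓ -1011✓ -1100✓ -1101✓ 0-011✓ 0-110 00-11 0011- 01-10 0101- 011-0 0110-✓ 1-011✓ 1-100 10-00 100-0✓ 100-1✓ 1000-✓ 1001-✓ 11-11 111-1 1110-✓
Round 2: --011 -110- 100--
PIs = {--011, -0000, -110-, 0-110, 00-11, 0011-, 01-10, 0101-, 011-0, 1-100, 10-00, 100--, 11-11, 111-1}
Coverage chart:
  m0: -0000 ←essential
  m3: --011,00-11
  m6: 0-110,0011-
  m10: 01-10,0101-
  m11: --011,0101-
  m12: -110-,011-0
  m13: -110- ←essential
  m16: -0000,10-00,100--
  m17: 100-- ←essential
  m18: 100-- ←essential
  m19: --011,100--
  m20: 1-100,10-00
  m28: -110-,1-100
  m29: -110-,111-1
  m31: 11-11,111-1
Essential: -0000, -110-, 100--

3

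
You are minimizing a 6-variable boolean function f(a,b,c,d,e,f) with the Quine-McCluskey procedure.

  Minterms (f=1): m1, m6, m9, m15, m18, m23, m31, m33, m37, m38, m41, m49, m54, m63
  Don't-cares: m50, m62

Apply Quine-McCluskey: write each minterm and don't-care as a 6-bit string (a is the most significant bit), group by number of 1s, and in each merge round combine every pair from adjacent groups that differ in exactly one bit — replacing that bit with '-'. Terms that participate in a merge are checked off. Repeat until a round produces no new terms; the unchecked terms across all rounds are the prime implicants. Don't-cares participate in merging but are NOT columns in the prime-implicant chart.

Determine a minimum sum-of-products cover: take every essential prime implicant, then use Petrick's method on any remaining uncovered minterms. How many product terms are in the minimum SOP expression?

size-2^0 implicants → 000001(✓)  000110(✓)  001001(✓)  001111(✓)  010010(✓)  010111(✓)  011111(✓)  100001(✓)  100101(✓)  100110(✓)  101001(✓)  110001(✓)  110010(✓)  110110(✓)  111110(✓)  111111(✓)
size-2^1 implicants → -00001(✓)  -00110  -01001(✓)  -10010  -11111  0-1111  00-001(✓)  01-111  1-0001  1-0110  10-001(✓)  100-01  11-110  110-10  11111-
size-2^2 implicants → -0-001
Unchecked terms (primes): -0-001, -00110, -10010, -11111, 0-1111, 01-111, 1-0001, 1-0110, 100-01, 11-110, 110-10, 11111-
Minterm coverage:
  m1 ⊆ -0-001 [E]
  m6 ⊆ -00110 [E]
  m9 ⊆ -0-001 [E]
  m15 ⊆ 0-1111 [E]
  m18 ⊆ -10010 [E]
  m23 ⊆ 01-111 [E]
  m31 ⊆ -11111,0-1111,01-111
  m33 ⊆ -0-001,1-0001,100-01
  m37 ⊆ 100-01 [E]
  m38 ⊆ -00110,1-0110
  m41 ⊆ -0-001 [E]
  m49 ⊆ 1-0001 [E]
  m54 ⊆ 1-0110,11-110,110-10
  m63 ⊆ -11111,11111-
E = {-0-001, -00110, -10010, 0-1111, 01-111, 1-0001, 100-01}
Petrick residual → -11111, 1-0110
Cover = b'd'e'f + b'c'def' + bc'd'ef' + bcdef + a'cdef + a'bdef + ac'd'e'f + ac'def' + ab'c'e'f  |cover|=9

9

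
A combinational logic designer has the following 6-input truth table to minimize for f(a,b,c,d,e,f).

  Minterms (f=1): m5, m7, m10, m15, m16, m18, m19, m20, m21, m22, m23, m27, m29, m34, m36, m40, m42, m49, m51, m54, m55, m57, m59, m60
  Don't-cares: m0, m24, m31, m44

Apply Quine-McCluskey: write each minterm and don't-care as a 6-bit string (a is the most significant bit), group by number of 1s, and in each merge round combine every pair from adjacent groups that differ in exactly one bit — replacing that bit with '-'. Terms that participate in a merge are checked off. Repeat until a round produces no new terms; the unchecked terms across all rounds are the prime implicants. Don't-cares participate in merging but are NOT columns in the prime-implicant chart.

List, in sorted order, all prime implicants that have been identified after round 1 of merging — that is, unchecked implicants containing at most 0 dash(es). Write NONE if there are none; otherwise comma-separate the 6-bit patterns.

Round 0: 000000✓ 000101✓ 000111✓ 001010✓ 001111✓ 010000✓ 010010✓ 010011✓ 010100✓ 010101✓ 010110✓ 010111✓ 011000✓ 011011✓ 011101✓ 011111✓ 100010✓ 100100✓ 101000✓ 101010✓ 101100✓ 110001✓ 110011✓ 110110✓ 110111✓ 111001✓ 111011✓ 111100✓
Round 1: -01010 -10011✓ -10110✓ -10111✓ -11011✓ 0-0000 0-0101✓ 0-0111✓ 0-1111✓ 00-111✓ 0001-1✓ 01-000 01-011✓ 01-101✓ 01-111✓ 010-00✓ 010-10✓ 010-11✓ 0100-0✓ 01001-✓ 0101-0✓ 0101-1✓ 01010-✓ 01011-✓ 011-11✓ 0111-1✓ 1-1100 10-010 10-100 101-00 1010-0 11-001✓ 11-011✓ 110-11✓ 1100-1✓ 11011-✓ 1110-1✓
Round 2: -1-011 -10-11 -1011- 0--111 0-01-1 01--11 01-1-1 010--0 010-1- 0101-- 11-0-1
PIs = {-01010, -1-011, -10-11, -1011-, 0--111, 0-0000, 0-01-1, 01--11, 01-000, 01-1-1, 010--0, 010-1-, 0101--, 1-1100, 10-010, 10-100, 101-00, 1010-0, 11-0-1}

NONE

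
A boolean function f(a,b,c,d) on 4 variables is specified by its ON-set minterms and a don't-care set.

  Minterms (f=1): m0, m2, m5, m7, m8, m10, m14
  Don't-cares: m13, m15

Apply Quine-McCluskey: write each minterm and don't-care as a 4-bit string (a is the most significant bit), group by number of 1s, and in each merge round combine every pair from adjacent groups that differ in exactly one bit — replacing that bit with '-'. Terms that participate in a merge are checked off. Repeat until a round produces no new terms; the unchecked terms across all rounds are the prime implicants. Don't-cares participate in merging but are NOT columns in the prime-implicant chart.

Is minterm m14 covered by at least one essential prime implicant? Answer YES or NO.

[col 0] 0000*, 0010*, 0101*, 0111*, 1000*, 1010*, 1101*, 1110*, 1111*
[col 1] -000*, -010*, -101*, -111*, 00-0*, 01-1*, 1-10, 10-0*, 11-1*, 111-
[col 2] -0-0, -1-1
Prime implicants: -0-0, -1-1, 1-10, 111-
PI chart (minterm → PIs covering it):
  0 | -0-0  (sole → essential)
  2 | -0-0  (sole → essential)
  5 | -1-1  (sole → essential)
  7 | -1-1  (sole → essential)
  8 | -0-0  (sole → essential)
  10 | -0-0,1-10
  14 | 1-10,111-
Essential prime implicants: -0-0, -1-1

NO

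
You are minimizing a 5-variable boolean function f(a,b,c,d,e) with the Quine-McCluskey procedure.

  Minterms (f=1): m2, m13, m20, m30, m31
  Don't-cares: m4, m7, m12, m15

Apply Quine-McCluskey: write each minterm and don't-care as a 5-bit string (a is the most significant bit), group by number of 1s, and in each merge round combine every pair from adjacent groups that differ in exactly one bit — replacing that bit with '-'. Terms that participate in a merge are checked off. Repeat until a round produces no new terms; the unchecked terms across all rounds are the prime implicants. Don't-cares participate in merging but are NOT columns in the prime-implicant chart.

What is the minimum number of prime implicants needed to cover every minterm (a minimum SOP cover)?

[col 0] 00010, 00100*, 00111*, 01100*, 01101*, 01111*, 10100*, 11110*, 11111*
[col 1] -0100, -1111, 0-100, 0-111, 011-1, 0110-, 1111-
Prime implicants: -0100, -1111, 0-100, 0-111, 00010, 011-1, 0110-, 1111-
PI chart (minterm → PIs covering it):
  2 | 00010  (sole → essential)
  13 | 011-1,0110-
  20 | -0100  (sole → essential)
  30 | 1111-  (sole → essential)
  31 | -1111,1111-
Essential prime implicants: -0100, 00010, 1111-
Petrick residual → 011-1
Minimum SOP uses 4 PIs: b'cd'e' + a'b'c'de' + a'bce + abcd

4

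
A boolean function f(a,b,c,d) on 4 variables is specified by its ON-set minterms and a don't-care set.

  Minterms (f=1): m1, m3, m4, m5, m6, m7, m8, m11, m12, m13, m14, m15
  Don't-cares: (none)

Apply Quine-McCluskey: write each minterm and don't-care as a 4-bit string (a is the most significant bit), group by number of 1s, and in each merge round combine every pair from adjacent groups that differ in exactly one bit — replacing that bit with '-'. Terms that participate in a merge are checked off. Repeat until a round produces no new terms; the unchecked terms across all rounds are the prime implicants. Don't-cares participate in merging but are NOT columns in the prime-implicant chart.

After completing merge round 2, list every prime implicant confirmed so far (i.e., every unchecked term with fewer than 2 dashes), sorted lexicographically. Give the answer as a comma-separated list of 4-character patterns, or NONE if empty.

size-2^0 implicants → 0001(✓)  0011(✓)  0100(✓)  0101(✓)  0110(✓)  0111(✓)  1000(✓)  1011(✓)  1100(✓)  1101(✓)  1110(✓)  1111(✓)
size-2^1 implicants → -011(✓)  -100(✓)  -101(✓)  -110(✓)  -111(✓)  0-01(✓)  0-11(✓)  00-1(✓)  01-0(✓)  01-1(✓)  010-(✓)  011-(✓)  1-00  1-11(✓)  11-0(✓)  11-1(✓)  110-(✓)  111-(✓)
size-2^2 implicants → --11  -1-0(✓)  -1-1(✓)  -10-(✓)  -11-(✓)  0--1  01--(✓)  11--(✓)
size-2^3 implicants → -1--
Unchecked terms (primes): --11, -1--, 0--1, 1-00

1-00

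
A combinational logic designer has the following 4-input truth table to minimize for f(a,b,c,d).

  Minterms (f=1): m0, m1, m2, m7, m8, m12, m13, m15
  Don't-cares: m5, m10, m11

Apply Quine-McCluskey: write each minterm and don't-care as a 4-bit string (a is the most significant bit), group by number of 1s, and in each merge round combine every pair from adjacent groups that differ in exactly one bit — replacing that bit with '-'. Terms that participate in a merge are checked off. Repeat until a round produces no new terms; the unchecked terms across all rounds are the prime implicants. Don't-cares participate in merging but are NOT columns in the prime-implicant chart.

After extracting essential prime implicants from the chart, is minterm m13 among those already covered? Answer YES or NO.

YES

[col 0] 0000*, 0001*, 0010*, 0101*, 0111*, 1000*, 1010*, 1011*, 1100*, 1101*, 1111*
[col 1] -000*, -010*, -101*, -111*, 0-01, 00-0*, 000-, 01-1*, 1-00, 1-11, 10-0*, 101-, 11-1*, 110-
[col 2] -0-0, -1-1
Prime implicants: -0-0, -1-1, 0-01, 000-, 1-00, 1-11, 101-, 110-
PI chart (minterm → PIs covering it):
  0 | -0-0,000-
  1 | 0-01,000-
  2 | -0-0  (sole → essential)
  7 | -1-1  (sole → essential)
  8 | -0-0,1-00
  12 | 1-00,110-
  13 | -1-1,110-
  15 | -1-1,1-11
Essential prime implicants: -0-0, -1-1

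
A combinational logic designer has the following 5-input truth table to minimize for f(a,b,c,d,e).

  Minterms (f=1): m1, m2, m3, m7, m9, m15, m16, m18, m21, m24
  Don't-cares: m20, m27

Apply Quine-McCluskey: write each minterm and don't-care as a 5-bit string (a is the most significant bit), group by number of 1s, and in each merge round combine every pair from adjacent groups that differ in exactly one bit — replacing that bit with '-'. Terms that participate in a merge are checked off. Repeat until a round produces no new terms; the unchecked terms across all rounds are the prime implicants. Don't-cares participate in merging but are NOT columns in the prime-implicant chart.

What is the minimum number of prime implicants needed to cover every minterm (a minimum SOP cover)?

[col 0] 00001*, 00010*, 00011*, 00111*, 01001*, 01111*, 10000*, 10010*, 10100*, 10101*, 11000*, 11011
[col 1] -0010, 0-001, 0-111, 00-11, 000-1, 0001-, 1-000, 10-00, 100-0, 1010-
Prime implicants: -0010, 0-001, 0-111, 00-11, 000-1, 0001-, 1-000, 10-00, 100-0, 1010-, 11011
PI chart (minterm → PIs covering it):
  1 | 0-001,000-1
  2 | -0010,0001-
  3 | 00-11,000-1,0001-
  7 | 0-111,00-11
  9 | 0-001  (sole → essential)
  15 | 0-111  (sole → essential)
  16 | 1-000,10-00,100-0
  18 | -0010,100-0
  21 | 1010-  (sole → essential)
  24 | 1-000  (sole → essential)
Essential prime implicants: 0-001, 0-111, 1-000, 1010-
Petrick residual → -0010, 00-11
Minimum SOP uses 6 PIs: b'c'de' + a'c'd'e + a'cde + a'b'de + ac'd'e' + ab'cd'

6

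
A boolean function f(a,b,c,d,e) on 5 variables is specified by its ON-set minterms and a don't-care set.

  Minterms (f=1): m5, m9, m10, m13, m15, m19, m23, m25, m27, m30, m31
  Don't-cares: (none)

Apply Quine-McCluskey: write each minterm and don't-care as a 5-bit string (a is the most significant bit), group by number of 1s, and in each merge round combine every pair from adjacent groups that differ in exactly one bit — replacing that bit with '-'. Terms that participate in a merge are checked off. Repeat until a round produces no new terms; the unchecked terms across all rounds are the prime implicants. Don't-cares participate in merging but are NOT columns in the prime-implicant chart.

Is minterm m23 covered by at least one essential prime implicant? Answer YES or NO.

YES

Round 0: 00101✓ 01001✓ 01010 01101✓ 01111✓ 10011✓ 10111✓ 11001✓ 11011✓ 11110✓ 11111✓
Round 1: -1001 -1111 0-101 01-01 011-1 1-011✓ 1-111✓ 10-11✓ 11-11✓ 110-1 1111-
Round 2: 1--11
PIs = {-1001, -1111, 0-101, 01-01, 01010, 011-1, 1--11, 110-1, 1111-}
Coverage chart:
  m5: 0-101 ←essential
  m9: -1001,01-01
  m10: 01010 ←essential
  m13: 0-101,01-01,011-1
  m15: -1111,011-1
  m19: 1--11 ←essential
  m23: 1--11 ←essential
  m25: -1001,110-1
  m27: 1--11,110-1
  m30: 1111- ←essential
  m31: -1111,1--11,1111-
Essential: 0-101, 01010, 1--11, 1111-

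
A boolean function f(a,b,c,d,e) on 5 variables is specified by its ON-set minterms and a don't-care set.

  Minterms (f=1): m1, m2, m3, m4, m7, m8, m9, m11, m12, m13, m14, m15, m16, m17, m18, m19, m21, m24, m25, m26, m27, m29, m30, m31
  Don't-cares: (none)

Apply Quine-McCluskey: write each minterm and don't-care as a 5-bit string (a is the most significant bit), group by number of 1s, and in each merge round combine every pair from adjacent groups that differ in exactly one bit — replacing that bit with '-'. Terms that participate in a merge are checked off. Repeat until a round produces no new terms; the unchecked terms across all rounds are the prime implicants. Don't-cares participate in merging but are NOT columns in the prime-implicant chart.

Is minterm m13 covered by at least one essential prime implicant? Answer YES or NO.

Round 0: 00001✓ 00010✓ 00011✓ 00100✓ 00111✓ 01000✓ 01001✓ 01011✓ 01100✓ 01101✓ 01110✓ 01111✓ 10000✓ 10001✓ 10010✓ 10011✓ 10101✓ 11000✓ 11001✓ 11010✓ 11011✓ 11101✓ 11110✓ 11111✓
Round 1: -0001✓ -0010✓ -0011✓ -1000✓ -1001✓ -1011✓ -1101✓ -1110✓ -1111✓ 0-001✓ 0-011✓ 0-100 0-111✓ 00-11✓ 000-1✓ 0001-✓ 01-00✓ 01-01✓ 01-11✓ 010-1✓ 0100-✓ 011-0✓ 011-1✓ 0110-✓ 0111-✓ 1-000✓ 1-001✓ 1-010✓ 1-011✓ 1-101✓ 10-01✓ 100-0✓ 100-1✓ 1000-✓ 1001-✓ 11-01✓ 11-10✓ 11-11✓ 110-0✓ 110-1✓ 1100-✓ 1101-✓ 111-1✓ 1111-✓
Round 2: --001✓ --011✓ -00-1✓ -001- -1-01✓ -1-11✓ -10-1✓ -100- -11-1✓ -111- 0--11 0-0-1✓ 01--1✓ 01-0- 011-- 1--01 1-0-0✓ 1-0-1✓ 1-00-✓ 1-01-✓ 100--✓ 11--1✓ 11-1- 110--✓
Round 3: --0-1 -1--1 1-0--
PIs = {--0-1, -001-, -1--1, -100-, -111-, 0--11, 0-100, 01-0-, 011--, 1--01, 1-0--, 11-1-}
Coverage chart:
  m1: --0-1 ←essential
  m2: -001- ←essential
  m3: --0-1,-001-,0--11
  m4: 0-100 ←essential
  m7: 0--11 ←essential
  m8: -100-,01-0-
  m9: --0-1,-1--1,-100-,01-0-
  m11: --0-1,-1--1,0--11
  m12: 0-100,01-0-,011--
  m13: -1--1,01-0-,011--
  m14: -111-,011--
  m15: -1--1,-111-,0--11,011--
  m16: 1-0-- ←essential
  m17: --0-1,1--01,1-0--
  m18: -001-,1-0--
  m19: --0-1,-001-,1-0--
  m21: 1--01 ←essential
  m24: -100-,1-0--
  m25: --0-1,-1--1,-100-,1--01,1-0--
  m26: 1-0--,11-1-
  m27: --0-1,-1--1,1-0--,11-1-
  m29: -1--1,1--01
  m30: -111-,11-1-
  m31: -1--1,-111-,11-1-
Essential: --0-1, -001-, 0--11, 0-100, 1--01, 1-0--

NO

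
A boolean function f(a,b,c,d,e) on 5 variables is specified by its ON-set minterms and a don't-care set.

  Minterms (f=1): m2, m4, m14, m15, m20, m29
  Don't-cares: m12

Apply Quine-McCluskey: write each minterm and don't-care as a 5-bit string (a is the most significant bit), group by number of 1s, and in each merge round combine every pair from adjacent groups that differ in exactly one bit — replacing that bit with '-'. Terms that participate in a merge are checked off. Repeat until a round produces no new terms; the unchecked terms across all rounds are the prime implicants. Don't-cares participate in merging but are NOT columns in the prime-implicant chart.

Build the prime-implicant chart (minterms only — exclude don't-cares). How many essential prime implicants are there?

Round 0: 00010 00100✓ 01100✓ 01110✓ 01111✓ 10100✓ 11101
Round 1: -0100 0-100 011-0 0111-
PIs = {-0100, 0-100, 00010, 011-0, 0111-, 11101}
Coverage chart:
  m2: 00010 ←essential
  m4: -0100,0-100
  m14: 011-0,0111-
  m15: 0111- ←essential
  m20: -0100 ←essential
  m29: 11101 ←essential
Essential: -0100, 00010, 0111-, 11101

4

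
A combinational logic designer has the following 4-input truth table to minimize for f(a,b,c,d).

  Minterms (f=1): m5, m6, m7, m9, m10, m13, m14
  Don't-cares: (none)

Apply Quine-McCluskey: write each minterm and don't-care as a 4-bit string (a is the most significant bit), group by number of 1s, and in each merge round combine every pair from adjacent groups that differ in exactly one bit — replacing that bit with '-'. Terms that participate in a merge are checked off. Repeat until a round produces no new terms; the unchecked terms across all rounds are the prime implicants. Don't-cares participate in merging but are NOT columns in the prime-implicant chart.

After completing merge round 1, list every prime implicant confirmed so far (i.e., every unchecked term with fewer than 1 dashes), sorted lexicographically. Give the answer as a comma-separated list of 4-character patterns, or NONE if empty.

NONE

[col 0] 0101*, 0110*, 0111*, 1001*, 1010*, 1101*, 1110*
[col 1] -101, -110, 01-1, 011-, 1-01, 1-10
Prime implicants: -101, -110, 01-1, 011-, 1-01, 1-10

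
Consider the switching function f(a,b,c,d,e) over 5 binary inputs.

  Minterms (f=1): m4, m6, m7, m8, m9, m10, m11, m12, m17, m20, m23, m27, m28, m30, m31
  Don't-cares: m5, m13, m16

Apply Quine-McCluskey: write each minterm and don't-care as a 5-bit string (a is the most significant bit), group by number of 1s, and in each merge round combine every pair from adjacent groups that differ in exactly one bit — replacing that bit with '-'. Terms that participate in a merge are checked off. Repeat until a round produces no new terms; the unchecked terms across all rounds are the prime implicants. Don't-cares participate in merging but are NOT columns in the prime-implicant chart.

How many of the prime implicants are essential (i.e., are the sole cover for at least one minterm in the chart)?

3

size-2^0 implicants → 00100(✓)  00101(✓)  00110(✓)  00111(✓)  01000(✓)  01001(✓)  01010(✓)  01011(✓)  01100(✓)  01101(✓)  10000(✓)  10001(✓)  10100(✓)  10111(✓)  11011(✓)  11100(✓)  11110(✓)  11111(✓)
size-2^1 implicants → -0100(✓)  -0111  -1011  -1100(✓)  0-100(✓)  0-101(✓)  001-0(✓)  001-1(✓)  0010-(✓)  0011-(✓)  01-00(✓)  01-01(✓)  010-0(✓)  010-1(✓)  0100-(✓)  0101-(✓)  0110-(✓)  1-100(✓)  1-111  10-00  1000-  11-11  111-0  1111-
size-2^2 implicants → --100  0-10-  001--  01-0-  010--
Unchecked terms (primes): --100, -0111, -1011, 0-10-, 001--, 01-0-, 010--, 1-111, 10-00, 1000-, 11-11, 111-0, 1111-
Minterm coverage:
  m4 ⊆ --100,0-10-,001--
  m6 ⊆ 001-- [E]
  m7 ⊆ -0111,001--
  m8 ⊆ 01-0-,010--
  m9 ⊆ 01-0-,010--
  m10 ⊆ 010-- [E]
  m11 ⊆ -1011,010--
  m12 ⊆ --100,0-10-,01-0-
  m17 ⊆ 1000- [E]
  m20 ⊆ --100,10-00
  m23 ⊆ -0111,1-111
  m27 ⊆ -1011,11-11
  m28 ⊆ --100,111-0
  m30 ⊆ 111-0,1111-
  m31 ⊆ 1-111,11-11,1111-
E = {001--, 010--, 1000-}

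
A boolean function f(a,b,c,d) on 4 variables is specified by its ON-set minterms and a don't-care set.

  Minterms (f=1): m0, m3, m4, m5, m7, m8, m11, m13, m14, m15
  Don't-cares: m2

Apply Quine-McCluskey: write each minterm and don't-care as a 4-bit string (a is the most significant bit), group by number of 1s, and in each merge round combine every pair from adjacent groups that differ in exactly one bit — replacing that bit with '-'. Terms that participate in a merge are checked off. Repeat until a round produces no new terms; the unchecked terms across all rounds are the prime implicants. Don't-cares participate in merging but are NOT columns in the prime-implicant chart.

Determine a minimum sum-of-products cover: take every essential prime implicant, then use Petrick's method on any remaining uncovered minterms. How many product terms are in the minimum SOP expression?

5

Round 0: 0000✓ 0010✓ 0011✓ 0100✓ 0101✓ 0111✓ 1000✓ 1011✓ 1101✓ 1110✓ 1111✓
Round 1: -000 -011✓ -101✓ -111✓ 0-00 0-11✓ 00-0 001- 01-1✓ 010- 1-11✓ 11-1✓ 111-
Round 2: --11 -1-1
PIs = {--11, -000, -1-1, 0-00, 00-0, 001-, 010-, 111-}
Coverage chart:
  m0: -000,0-00,00-0
  m3: --11,001-
  m4: 0-00,010-
  m5: -1-1,010-
  m7: --11,-1-1
  m8: -000 ←essential
  m11: --11 ←essential
  m13: -1-1 ←essential
  m14: 111- ←essential
  m15: --11,-1-1,111-
Essential: --11, -000, -1-1, 111-
Petrick residual → 0-00
Min cover (5 terms): cd + b'c'd' + bd + a'c'd' + abc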